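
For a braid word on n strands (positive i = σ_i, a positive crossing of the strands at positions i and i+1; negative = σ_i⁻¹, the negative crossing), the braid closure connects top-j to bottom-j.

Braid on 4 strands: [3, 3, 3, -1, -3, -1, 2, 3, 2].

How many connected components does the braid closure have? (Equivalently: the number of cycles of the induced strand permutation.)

3

Derivation:
Track the strand permutation on 4 strands, starting from identity.
  step 1: s3 swaps positions 3,4 -> [1 2 4 3]
  step 2: s3 swaps positions 3,4 -> [1 2 3 4]
  step 3: s3 swaps positions 3,4 -> [1 2 4 3]
  step 4: s1^-1 swaps positions 1,2 -> [2 1 4 3]
  step 5: s3^-1 swaps positions 3,4 -> [2 1 3 4]
  step 6: s1^-1 swaps positions 1,2 -> [1 2 3 4]
  step 7: s2 swaps positions 2,3 -> [1 3 2 4]
  step 8: s3 swaps positions 3,4 -> [1 3 4 2]
  step 9: s2 swaps positions 2,3 -> [1 4 3 2]
Final permutation (position -> original strand): [1 4 3 2]
Closure components = cycle count of this permutation = 3.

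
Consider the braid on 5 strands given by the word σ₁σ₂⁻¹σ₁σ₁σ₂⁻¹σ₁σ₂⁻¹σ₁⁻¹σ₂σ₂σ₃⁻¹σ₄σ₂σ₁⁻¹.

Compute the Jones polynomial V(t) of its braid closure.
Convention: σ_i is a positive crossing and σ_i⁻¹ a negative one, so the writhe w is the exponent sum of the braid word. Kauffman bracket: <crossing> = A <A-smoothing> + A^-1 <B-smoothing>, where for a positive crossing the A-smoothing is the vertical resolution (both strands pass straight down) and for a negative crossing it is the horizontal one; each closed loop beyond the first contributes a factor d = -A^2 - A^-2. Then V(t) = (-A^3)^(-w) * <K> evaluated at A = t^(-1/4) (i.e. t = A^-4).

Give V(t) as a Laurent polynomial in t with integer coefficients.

The presented braid s1 s2^-1 s1 s1 s2^-1 s1 s2^-1 s1^-1 s2 s2 s3^-1 s4 s2 s1^-1 on 5 strands reduces by inverse Markov moves (closure unchanged at each step):
  Deconjugate: the word is γ·β·γ⁻¹ with γ = s1 s2^-1 (prefix) and γ⁻¹ = s2 s1^-1 (suffix); strip both.
  Destabilize: the word has the form β·s4 where s4 occurs only as the final letter (β ∈ B_4); drop it and the last strand → 4 strands.
  Destabilize: the word has the form β·s3^-1 where s3^-1 occurs only as the final letter (β ∈ B_3); drop it and the last strand → 3 strands.
Reduced to β = s1 s1 s2^-1 s1 s2^-1 s1^-1 s2 s2 on 3 strands, 8 crossings.
Compute on β:
Braid: s1 s1 s2^-1 s1 s2^-1 s1^-1 s2 s2 on 3 strands, 8 crossings.
Writhe w = (#positive) - (#negative) = 5 - 3 = 2.
State-sum expansion of <K>. There are 2^8 = 256 states.
For each crossing: s=0 is the vertical smoothing, s=1 horizontal. Crossing k contributes A^(sign_k * (1 - 2*s_k)); loop factor d = -A^2 - A^-2.
Tabulate the states by total A-exponent and number of loops L (A-exp: L × count):
  A^8: L=2 ×1
  A^6: L=1 ×3, L=3 ×5
  A^4: L=2 ×24, L=4 ×4
  A^2: L=1 ×24, L=3 ×31, L=5 ×1
  A^0: L=2 ×56, L=4 ×14
  A^-2: L=1 ×10, L=3 ×44, L=5 ×2
  A^-4: L=2 ×13, L=4 ×15
  A^-6: L=3 ×6, L=5 ×2
  A^-8: L=4 ×1
Each group contributes A^e * Σ count * d^(L-1):
Powers of d = -A^2 - A^-2: d^2 = A^4 + 2 + A^-4; d^3 = -A^6 - 3*A^2 - 3*A^-2 - A^-6; d^4 = A^8 + 4*A^4 + 6 + 4*A^-4 + A^-8.
  A^8 * (d) = -A^10 - A^6
  A^6 * (3 + 5*d^2) = 5*A^10 + 13*A^6 + 5*A^2
  A^4 * (24*d + 4*d^3) = -4*A^10 - 36*A^6 - 36*A^2 - 4*A^-2
  A^2 * (24 + 31*d^2 + d^4) = A^10 + 35*A^6 + 92*A^2 + 35*A^-2 + A^-6
  A^0 * (56*d + 14*d^3) = -14*A^6 - 98*A^2 - 98*A^-2 - 14*A^-6
  A^-2 * (10 + 44*d^2 + 2*d^4) = 2*A^6 + 52*A^2 + 110*A^-2 + 52*A^-6 + 2*A^-10
  A^-4 * (13*d + 15*d^3) = -15*A^2 - 58*A^-2 - 58*A^-6 - 15*A^-10
  A^-6 * (6*d^2 + 2*d^4) = 2*A^2 + 14*A^-2 + 24*A^-6 + 14*A^-10 + 2*A^-14
  A^-8 * (d^3) = -A^-2 - 3*A^-6 - 3*A^-10 - A^-14
Summing the groups: <K> = A^10 - A^6 + 2*A^2 - 2*A^-2 + 2*A^-6 - 2*A^-10 + A^-14
Normalise by the writhe: (-A^3)^(-w) = (-A^3)^(-2) = A^-6, so f(A) = A^-6 * <K> = A^4 - 1 + 2*A^-4 - 2*A^-8 + 2*A^-12 - 2*A^-16 + A^-20.
Substitute A = t^(-1/4), i.e. A^e → t^(-e/4): V(t) = t^5 - 2*t^4 + 2*t^3 - 2*t^2 + 2*t - 1 + t^-1

Answer: t^5 - 2*t^4 + 2*t^3 - 2*t^2 + 2*t - 1 + t^-1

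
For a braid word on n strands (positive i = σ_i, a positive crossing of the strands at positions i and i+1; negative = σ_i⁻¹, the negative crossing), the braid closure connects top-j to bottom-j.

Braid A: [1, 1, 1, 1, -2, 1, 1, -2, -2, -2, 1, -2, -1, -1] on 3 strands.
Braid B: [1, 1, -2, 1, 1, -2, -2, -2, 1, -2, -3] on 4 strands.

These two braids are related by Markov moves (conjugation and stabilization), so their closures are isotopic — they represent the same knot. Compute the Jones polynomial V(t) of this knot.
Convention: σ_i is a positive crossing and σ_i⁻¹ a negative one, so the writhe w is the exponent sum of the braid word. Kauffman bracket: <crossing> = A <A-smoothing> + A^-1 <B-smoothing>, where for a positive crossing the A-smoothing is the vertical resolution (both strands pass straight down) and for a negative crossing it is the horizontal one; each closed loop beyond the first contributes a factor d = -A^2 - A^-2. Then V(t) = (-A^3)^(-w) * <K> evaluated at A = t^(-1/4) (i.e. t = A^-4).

-t^5 + 3*t^4 - 6*t^3 + 9*t^2 - 11*t + 13 - 11*t^-1 + 9*t^-2 - 6*t^-3 + 3*t^-4 - t^-5

Derivation:
Markov-equivalent braids have isotopic closures, hence identical knot invariants. Strip the Markov moves from each word to reach a common short braid β, then compute V(t) once on β.
Braid A: s1 s1 s1 s1 s2^-1 s1 s1 s2^-1 s2^-1 s2^-1 s1 s2^-1 s1^-1 s1^-1 on 3 strands reduces by inverse Markov moves (closure unchanged at each step):
  Deconjugate: the word is γ·β·γ⁻¹ with γ = s1 s1 (prefix) and γ⁻¹ = s1^-1 s1^-1 (suffix); strip both.
Reduced to β = s1 s1 s2^-1 s1 s1 s2^-1 s2^-1 s2^-1 s1 s2^-1 on 3 strands, 10 crossings.
Braid B: s1 s1 s2^-1 s1 s1 s2^-1 s2^-1 s2^-1 s1 s2^-1 s3^-1 on 4 strands reduces by inverse Markov moves (closure unchanged at each step):
  Destabilize: the word has the form β·s3^-1 where s3^-1 occurs only as the final letter (β ∈ B_3); drop it and the last strand → 3 strands.
Reduced to β = s1 s1 s2^-1 s1 s1 s2^-1 s2^-1 s2^-1 s1 s2^-1 on 3 strands, 10 crossings.
Both give the same β = s1 s1 s2^-1 s1 s1 s2^-1 s2^-1 s2^-1 s1 s2^-1 on 3 strands, so one state sum suffices:
Braid: s1 s1 s2^-1 s1 s1 s2^-1 s2^-1 s2^-1 s1 s2^-1 on 3 strands, 10 crossings.
Writhe w = (#positive) - (#negative) = 5 - 5 = 0.
Computing the Kauffman bracket via state sum. There are 2^10 = 1024 states.
Smooth each crossing (0=||, 1=⌣⌢); contribution A^(Σ sign_k(1-2s_k)) * d^(L-1).
Tabulate the states by total A-exponent and number of loops L (A-exp: L × count):
  A^10: L=6 ×1
  A^8: L=5 ×10
  A^6: L=4 ×43, L=6 ×2
  A^4: L=3 ×98, L=5 ×22
  A^2: L=2 ×121, L=4 ×83, L=6 ×6
  A^0: L=1 ×73, L=3 ×140, L=5 ×38, L=7 ×1
  A^-2: L=2 ×121, L=4 ×79, L=6 ×10
  A^-4: L=3 ×95, L=5 ×24, L=7 ×1
  A^-6: L=4 ×42, L=6 ×3
  A^-8: L=5 ×10
  A^-10: L=6 ×1
Each group contributes A^e * Σ count * d^(L-1):
Powers of d = -A^2 - A^-2: d^2 = A^4 + 2 + A^-4; d^3 = -A^6 - 3*A^2 - 3*A^-2 - A^-6; d^4 = A^8 + 4*A^4 + 6 + 4*A^-4 + A^-8; d^5 = -A^10 - 5*A^6 - 10*A^2 - 10*A^-2 - 5*A^-6 - A^-10; d^6 = A^12 + 6*A^8 + 15*A^4 + 20 + 15*A^-4 + 6*A^-8 + A^-12.
  A^10 * (d^5) = -A^20 - 5*A^16 - 10*A^12 - 10*A^8 - 5*A^4 - 1
  A^8 * (10*d^4) = 10*A^16 + 40*A^12 + 60*A^8 + 40*A^4 + 10
  A^6 * (43*d^3 + 2*d^5) = -2*A^16 - 53*A^12 - 149*A^8 - 149*A^4 - 53 - 2*A^-4
  A^4 * (98*d^2 + 22*d^4) = 22*A^12 + 186*A^8 + 328*A^4 + 186 + 22*A^-4
  A^2 * (121*d + 83*d^3 + 6*d^5) = -6*A^12 - 113*A^8 - 430*A^4 - 430 - 113*A^-4 - 6*A^-8
  A^0 * (73 + 140*d^2 + 38*d^4 + d^6) = A^12 + 44*A^8 + 307*A^4 + 601 + 307*A^-4 + 44*A^-8 + A^-12
  A^-2 * (121*d + 79*d^3 + 10*d^5) = -10*A^8 - 129*A^4 - 458 - 458*A^-4 - 129*A^-8 - 10*A^-12
  A^-4 * (95*d^2 + 24*d^4 + d^6) = A^8 + 30*A^4 + 206 + 354*A^-4 + 206*A^-8 + 30*A^-12 + A^-16
  A^-6 * (42*d^3 + 3*d^5) = -3*A^4 - 57 - 156*A^-4 - 156*A^-8 - 57*A^-12 - 3*A^-16
  A^-8 * (10*d^4) = 10 + 40*A^-4 + 60*A^-8 + 40*A^-12 + 10*A^-16
  A^-10 * (d^5) = -1 - 5*A^-4 - 10*A^-8 - 10*A^-12 - 5*A^-16 - A^-20
Summing the groups: <K> = -A^20 + 3*A^16 - 6*A^12 + 9*A^8 - 11*A^4 + 13 - 11*A^-4 + 9*A^-8 - 6*A^-12 + 3*A^-16 - A^-20
Normalise by the writhe: (-A^3)^(-w) = (-A^3)^(0) = 1, so f(A) = 1 * <K> = -A^20 + 3*A^16 - 6*A^12 + 9*A^8 - 11*A^4 + 13 - 11*A^-4 + 9*A^-8 - 6*A^-12 + 3*A^-16 - A^-20.
Substitute A = t^(-1/4), i.e. A^e → t^(-e/4): V(t) = -t^5 + 3*t^4 - 6*t^3 + 9*t^2 - 11*t + 13 - 11*t^-1 + 9*t^-2 - 6*t^-3 + 3*t^-4 - t^-5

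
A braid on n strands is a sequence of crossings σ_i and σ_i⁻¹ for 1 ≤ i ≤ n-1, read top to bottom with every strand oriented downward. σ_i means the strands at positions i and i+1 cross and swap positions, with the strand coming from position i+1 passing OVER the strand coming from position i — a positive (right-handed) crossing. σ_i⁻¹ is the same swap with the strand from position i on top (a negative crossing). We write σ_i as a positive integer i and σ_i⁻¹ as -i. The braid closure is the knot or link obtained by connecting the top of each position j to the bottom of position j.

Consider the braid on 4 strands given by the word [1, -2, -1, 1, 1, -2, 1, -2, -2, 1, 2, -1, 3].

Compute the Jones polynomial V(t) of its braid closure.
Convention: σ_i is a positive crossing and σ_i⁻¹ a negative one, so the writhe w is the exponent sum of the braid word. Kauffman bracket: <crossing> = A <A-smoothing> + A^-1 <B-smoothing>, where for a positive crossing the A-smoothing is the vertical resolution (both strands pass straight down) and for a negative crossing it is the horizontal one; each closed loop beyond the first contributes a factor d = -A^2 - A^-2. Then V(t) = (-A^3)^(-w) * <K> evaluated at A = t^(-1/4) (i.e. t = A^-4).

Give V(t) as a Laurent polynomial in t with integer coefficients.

The presented braid s1 s2^-1 s1^-1 s1 s1 s2^-1 s1 s2^-1 s2^-1 s1 s2 s1^-1 s3 on 4 strands reduces by inverse Markov moves (closure unchanged at each step):
  Destabilize: the word has the form β·s3 where s3 occurs only as the final letter (β ∈ B_3); drop it and the last strand → 3 strands.
  Deconjugate: the word is γ·β·γ⁻¹ with γ = s1 s2^-1 (prefix) and γ⁻¹ = s2 s1^-1 (suffix); strip both.
  Deconjugate: the word is γ·β·γ⁻¹ with γ = s1^-1 (prefix) and γ⁻¹ = s1 (suffix); strip both.
Reduced to β = s1 s1 s2^-1 s1 s2^-1 s2^-1 on 3 strands, 6 crossings.
Compute on β:
Braid: s1 s1 s2^-1 s1 s2^-1 s2^-1 on 3 strands, 6 crossings.
Writhe w = (#positive) - (#negative) = 3 - 3 = 0.
State-sum expansion of <K>. There are 2^6 = 64 states.
Each crossing splits two ways (0=vertical, 1=horizontal). The state's weight is A^(#A-smoothings - #B-smoothings) * d^(loops - 1).
Tabulate the states by total A-exponent and number of loops L (A-exp: L × count):
  A^6: L=4 ×1
  A^4: L=3 ×6
  A^2: L=2 ×14, L=4 ×1
  A^0: L=1 ×13, L=3 ×7
  A^-2: L=2 ×14, L=4 ×1
  A^-4: L=3 ×6
  A^-6: L=4 ×1
Each group contributes A^e * Σ count * d^(L-1):
Powers of d = -A^2 - A^-2: d^2 = A^4 + 2 + A^-4; d^3 = -A^6 - 3*A^2 - 3*A^-2 - A^-6.
  A^6 * (d^3) = -A^12 - 3*A^8 - 3*A^4 - 1
  A^4 * (6*d^2) = 6*A^8 + 12*A^4 + 6
  A^2 * (14*d + d^3) = -A^8 - 17*A^4 - 17 - A^-4
  A^0 * (13 + 7*d^2) = 7*A^4 + 27 + 7*A^-4
  A^-2 * (14*d + d^3) = -A^4 - 17 - 17*A^-4 - A^-8
  A^-4 * (6*d^2) = 6 + 12*A^-4 + 6*A^-8
  A^-6 * (d^3) = -1 - 3*A^-4 - 3*A^-8 - A^-12
Summing the groups: <K> = -A^12 + 2*A^8 - 2*A^4 + 3 - 2*A^-4 + 2*A^-8 - A^-12
Normalise by the writhe: (-A^3)^(-w) = (-A^3)^(0) = 1, so f(A) = 1 * <K> = -A^12 + 2*A^8 - 2*A^4 + 3 - 2*A^-4 + 2*A^-8 - A^-12.
Substitute A = t^(-1/4), i.e. A^e → t^(-e/4): V(t) = -t^3 + 2*t^2 - 2*t + 3 - 2*t^-1 + 2*t^-2 - t^-3

Answer: -t^3 + 2*t^2 - 2*t + 3 - 2*t^-1 + 2*t^-2 - t^-3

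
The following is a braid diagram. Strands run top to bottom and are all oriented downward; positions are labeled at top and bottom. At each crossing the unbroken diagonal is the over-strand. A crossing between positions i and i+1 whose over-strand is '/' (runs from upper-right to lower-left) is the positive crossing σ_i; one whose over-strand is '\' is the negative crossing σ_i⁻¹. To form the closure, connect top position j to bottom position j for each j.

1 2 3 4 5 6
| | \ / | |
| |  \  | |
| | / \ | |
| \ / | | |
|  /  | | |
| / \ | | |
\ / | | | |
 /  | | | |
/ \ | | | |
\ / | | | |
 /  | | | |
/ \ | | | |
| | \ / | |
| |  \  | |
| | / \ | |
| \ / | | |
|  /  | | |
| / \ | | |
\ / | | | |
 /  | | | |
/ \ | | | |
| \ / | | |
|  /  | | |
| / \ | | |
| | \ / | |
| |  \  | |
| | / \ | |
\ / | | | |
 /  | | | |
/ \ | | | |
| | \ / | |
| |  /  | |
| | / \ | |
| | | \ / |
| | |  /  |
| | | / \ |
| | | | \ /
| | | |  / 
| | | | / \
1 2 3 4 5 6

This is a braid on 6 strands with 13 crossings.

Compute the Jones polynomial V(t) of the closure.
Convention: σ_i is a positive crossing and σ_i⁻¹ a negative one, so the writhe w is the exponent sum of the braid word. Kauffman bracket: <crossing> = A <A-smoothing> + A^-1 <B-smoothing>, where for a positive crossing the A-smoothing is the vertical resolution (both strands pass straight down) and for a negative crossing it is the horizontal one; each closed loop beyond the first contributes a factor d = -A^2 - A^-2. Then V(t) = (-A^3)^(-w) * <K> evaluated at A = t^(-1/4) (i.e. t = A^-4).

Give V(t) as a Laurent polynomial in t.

-t^7 + 2*t^6 - 2*t^5 + 2*t^4 - 2*t^3 + 2*t^2 - t + 1

Derivation:
Reading the diagram top to bottom ('/'-over between positions i,i+1 = s_i, '\'-over = s_i^-1): braid word = s3^-1 s2 s1 s1 s3^-1 s2 s1 s2 s3^-1 s1 s3 s4 s5.
The presented braid s3^-1 s2 s1 s1 s3^-1 s2 s1 s2 s3^-1 s1 s3 s4 s5 on 6 strands reduces by inverse Markov moves (closure unchanged at each step):
  Destabilize: the word has the form β·s5 where s5 occurs only as the final letter (β ∈ B_5); drop it and the last strand → 5 strands.
  Destabilize: the word has the form β·s4 where s4 occurs only as the final letter (β ∈ B_4); drop it and the last strand → 4 strands.
  Deconjugate: the word is γ·β·γ⁻¹ with γ = s3^-1 (prefix) and γ⁻¹ = s3 (suffix); strip both.
Reduced to β = s2 s1 s1 s3^-1 s2 s1 s2 s3^-1 s1 on 4 strands, 9 crossings.
Compute on β:
Braid: s2 s1 s1 s3^-1 s2 s1 s2 s3^-1 s1 on 4 strands, 9 crossings.
Writhe w = (#positive) - (#negative) = 7 - 2 = 5.
Computing the Kauffman bracket via state sum. There are 2^9 = 512 states.
Smooth each crossing (0=||, 1=⌣⌢); contribution A^(Σ sign_k(1-2s_k)) * d^(L-1).
Tabulate the states by total A-exponent and number of loops L (A-exp: L × count):
  A^9: L=4 ×1
  A^7: L=3 ×9
  A^5: L=2 ×28, L=4 ×8
  A^3: L=1 ×32, L=3 ×48, L=5 ×4
  A^1: L=2 ×91, L=4 ×34, L=6 ×1
  A^-1: L=1 ×23, L=3 ×92, L=5 ×11
  A^-3: L=2 ×43, L=4 ×40, L=6 ×1
  A^-5: L=1 ×4, L=3 ×26, L=5 ×6
  A^-7: L=2 ×4, L=4 ×5
  A^-9: L=3 ×1
Each group contributes A^e * Σ count * d^(L-1):
Powers of d = -A^2 - A^-2: d^2 = A^4 + 2 + A^-4; d^3 = -A^6 - 3*A^2 - 3*A^-2 - A^-6; d^4 = A^8 + 4*A^4 + 6 + 4*A^-4 + A^-8; d^5 = -A^10 - 5*A^6 - 10*A^2 - 10*A^-2 - 5*A^-6 - A^-10.
  A^9 * (d^3) = -A^15 - 3*A^11 - 3*A^7 - A^3
  A^7 * (9*d^2) = 9*A^11 + 18*A^7 + 9*A^3
  A^5 * (28*d + 8*d^3) = -8*A^11 - 52*A^7 - 52*A^3 - 8*A^-1
  A^3 * (32 + 48*d^2 + 4*d^4) = 4*A^11 + 64*A^7 + 152*A^3 + 64*A^-1 + 4*A^-5
  A^1 * (91*d + 34*d^3 + d^5) = -A^11 - 39*A^7 - 203*A^3 - 203*A^-1 - 39*A^-5 - A^-9
  A^-1 * (23 + 92*d^2 + 11*d^4) = 11*A^7 + 136*A^3 + 273*A^-1 + 136*A^-5 + 11*A^-9
  A^-3 * (43*d + 40*d^3 + d^5) = -A^7 - 45*A^3 - 173*A^-1 - 173*A^-5 - 45*A^-9 - A^-13
  A^-5 * (4 + 26*d^2 + 6*d^4) = 6*A^3 + 50*A^-1 + 92*A^-5 + 50*A^-9 + 6*A^-13
  A^-7 * (4*d + 5*d^3) = -5*A^-1 - 19*A^-5 - 19*A^-9 - 5*A^-13
  A^-9 * (d^2) = A^-5 + 2*A^-9 + A^-13
Summing the groups: <K> = -A^15 + A^11 - 2*A^7 + 2*A^3 - 2*A^-1 + 2*A^-5 - 2*A^-9 + A^-13
Normalise by the writhe: (-A^3)^(-w) = (-A^3)^(-5) = -A^-15, so f(A) = -A^-15 * <K> = 1 - A^-4 + 2*A^-8 - 2*A^-12 + 2*A^-16 - 2*A^-20 + 2*A^-24 - A^-28.
Substitute A = t^(-1/4), i.e. A^e → t^(-e/4): V(t) = -t^7 + 2*t^6 - 2*t^5 + 2*t^4 - 2*t^3 + 2*t^2 - t + 1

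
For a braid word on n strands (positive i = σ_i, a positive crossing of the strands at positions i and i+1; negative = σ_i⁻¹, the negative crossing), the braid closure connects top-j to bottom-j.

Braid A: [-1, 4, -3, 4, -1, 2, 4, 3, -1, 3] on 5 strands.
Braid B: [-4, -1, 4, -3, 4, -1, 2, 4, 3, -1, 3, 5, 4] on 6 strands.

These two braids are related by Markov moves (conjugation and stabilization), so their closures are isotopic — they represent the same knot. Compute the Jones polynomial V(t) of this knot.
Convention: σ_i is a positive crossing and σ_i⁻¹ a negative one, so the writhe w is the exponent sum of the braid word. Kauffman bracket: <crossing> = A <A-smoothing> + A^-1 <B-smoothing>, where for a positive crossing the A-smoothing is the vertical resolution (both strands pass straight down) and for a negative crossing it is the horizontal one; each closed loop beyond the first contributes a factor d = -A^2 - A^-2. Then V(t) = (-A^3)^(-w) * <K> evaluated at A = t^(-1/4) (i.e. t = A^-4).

-t^5 + t^4 - 2*t^3 + 4*t^2 - 3*t + 4 - 3*t^-1 + 2*t^-2 - t^-3

Derivation:
Markov-equivalent braids have isotopic closures, hence identical knot invariants. Strip the Markov moves from each word to reach a common short braid β, then compute V(t) once on β.
Braid A: s1^-1 s4 s3^-1 s4 s1^-1 s2 s4 s3 s1^-1 s3 on 5 strands has no conjugating prefix/suffix or stabilization to strip; take β = s1^-1 s4 s3^-1 s4 s1^-1 s2 s4 s3 s1^-1 s3.
Braid B: s4^-1 s1^-1 s4 s3^-1 s4 s1^-1 s2 s4 s3 s1^-1 s3 s5 s4 on 6 strands reduces by inverse Markov moves (closure unchanged at each step):
  Deconjugate: the word is γ·β·γ⁻¹ with γ = s4^-1 (prefix) and γ⁻¹ = s4 (suffix); strip both.
  Destabilize: the word has the form β·s5 where s5 occurs only as the final letter (β ∈ B_5); drop it and the last strand → 5 strands.
Reduced to β = s1^-1 s4 s3^-1 s4 s1^-1 s2 s4 s3 s1^-1 s3 on 5 strands, 10 crossings.
Both give the same β = s1^-1 s4 s3^-1 s4 s1^-1 s2 s4 s3 s1^-1 s3 on 5 strands, so one state sum suffices:
Braid: s1^-1 s4 s3^-1 s4 s1^-1 s2 s4 s3 s1^-1 s3 on 5 strands, 10 crossings.
Writhe w = (#positive) - (#negative) = 6 - 4 = 2.
Enumerate smoothing states for the bracket polynomial. There are 2^10 = 1024 states.
Smooth each crossing (0=||, 1=⌣⌢); contribution A^(Σ sign_k(1-2s_k)) * d^(L-1).
Tabulate the states by total A-exponent and number of loops L (A-exp: L × count):
  A^10: L=5 ×1
  A^8: L=4 ×7, L=6 ×3
  A^6: L=3 ×18, L=5 ×26, L=7 ×1
  A^4: L=2 ×21, L=4 ×85, L=6 ×14
  A^2: L=1 ×9, L=3 ×137, L=5 ×62, L=7 ×2
  A^0: L=2 ×105, L=4 ×132, L=6 ×15
  A^-2: L=1 ×30, L=3 ×132, L=5 ×47, L=7 ×1
  A^-4: L=2 ×49, L=4 ×65, L=6 ×6
  A^-6: L=3 ×31, L=5 ×14
  A^-8: L=4 ×9, L=6 ×1
  A^-10: L=5 ×1
Each group contributes A^e * Σ count * d^(L-1):
Powers of d = -A^2 - A^-2: d^2 = A^4 + 2 + A^-4; d^3 = -A^6 - 3*A^2 - 3*A^-2 - A^-6; d^4 = A^8 + 4*A^4 + 6 + 4*A^-4 + A^-8; d^5 = -A^10 - 5*A^6 - 10*A^2 - 10*A^-2 - 5*A^-6 - A^-10; d^6 = A^12 + 6*A^8 + 15*A^4 + 20 + 15*A^-4 + 6*A^-8 + A^-12.
  A^10 * (d^4) = A^18 + 4*A^14 + 6*A^10 + 4*A^6 + A^2
  A^8 * (7*d^3 + 3*d^5) = -3*A^18 - 22*A^14 - 51*A^10 - 51*A^6 - 22*A^2 - 3*A^-2
  A^6 * (18*d^2 + 26*d^4 + d^6) = A^18 + 32*A^14 + 137*A^10 + 212*A^6 + 137*A^2 + 32*A^-2 + A^-6
  A^4 * (21*d + 85*d^3 + 14*d^5) = -14*A^14 - 155*A^10 - 416*A^6 - 416*A^2 - 155*A^-2 - 14*A^-6
  A^2 * (9 + 137*d^2 + 62*d^4 + 2*d^6) = 2*A^14 + 74*A^10 + 415*A^6 + 695*A^2 + 415*A^-2 + 74*A^-6 + 2*A^-10
  A^0 * (105*d + 132*d^3 + 15*d^5) = -15*A^10 - 207*A^6 - 651*A^2 - 651*A^-2 - 207*A^-6 - 15*A^-10
  A^-2 * (30 + 132*d^2 + 47*d^4 + d^6) = A^10 + 53*A^6 + 335*A^2 + 596*A^-2 + 335*A^-6 + 53*A^-10 + A^-14
  A^-4 * (49*d + 65*d^3 + 6*d^5) = -6*A^6 - 95*A^2 - 304*A^-2 - 304*A^-6 - 95*A^-10 - 6*A^-14
  A^-6 * (31*d^2 + 14*d^4) = 14*A^2 + 87*A^-2 + 146*A^-6 + 87*A^-10 + 14*A^-14
  A^-8 * (9*d^3 + d^5) = -A^2 - 14*A^-2 - 37*A^-6 - 37*A^-10 - 14*A^-14 - A^-18
  A^-10 * (d^4) = A^-2 + 4*A^-6 + 6*A^-10 + 4*A^-14 + A^-18
Summing the groups: <K> = -A^18 + 2*A^14 - 3*A^10 + 4*A^6 - 3*A^2 + 4*A^-2 - 2*A^-6 + A^-10 - A^-14
Normalise by the writhe: (-A^3)^(-w) = (-A^3)^(-2) = A^-6, so f(A) = A^-6 * <K> = -A^12 + 2*A^8 - 3*A^4 + 4 - 3*A^-4 + 4*A^-8 - 2*A^-12 + A^-16 - A^-20.
Substitute A = t^(-1/4), i.e. A^e → t^(-e/4): V(t) = -t^5 + t^4 - 2*t^3 + 4*t^2 - 3*t + 4 - 3*t^-1 + 2*t^-2 - t^-3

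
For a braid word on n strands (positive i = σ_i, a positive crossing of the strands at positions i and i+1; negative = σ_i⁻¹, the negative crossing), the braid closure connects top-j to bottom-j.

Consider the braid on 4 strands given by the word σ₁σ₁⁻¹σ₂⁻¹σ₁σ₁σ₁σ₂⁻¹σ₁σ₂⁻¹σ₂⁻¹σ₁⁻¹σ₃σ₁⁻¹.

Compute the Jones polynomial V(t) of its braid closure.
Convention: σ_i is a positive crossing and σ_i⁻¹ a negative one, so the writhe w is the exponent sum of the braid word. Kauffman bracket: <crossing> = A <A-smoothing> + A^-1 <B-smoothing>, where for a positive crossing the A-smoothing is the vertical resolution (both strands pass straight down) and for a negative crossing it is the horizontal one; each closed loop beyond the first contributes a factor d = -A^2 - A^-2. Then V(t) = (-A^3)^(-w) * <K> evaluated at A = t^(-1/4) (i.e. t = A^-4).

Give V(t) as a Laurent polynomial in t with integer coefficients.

The presented braid s1 s1^-1 s2^-1 s1 s1 s1 s2^-1 s1 s2^-1 s2^-1 s1^-1 s3 s1^-1 on 4 strands reduces by inverse Markov moves (closure unchanged at each step):
  Deconjugate: the word is γ·β·γ⁻¹ with γ = s1 (prefix) and γ⁻¹ = s1^-1 (suffix); strip both.
  Destabilize: the word has the form β·s3 where s3 occurs only as the final letter (β ∈ B_3); drop it and the last strand → 3 strands.
Reduced to β = s1^-1 s2^-1 s1 s1 s1 s2^-1 s1 s2^-1 s2^-1 s1^-1 on 3 strands, 10 crossings.
Compute on β:
Braid: s1^-1 s2^-1 s1 s1 s1 s2^-1 s1 s2^-1 s2^-1 s1^-1 on 3 strands, 10 crossings.
Writhe w = (#positive) - (#negative) = 4 - 6 = -2.
Computing the Kauffman bracket via state sum. There are 2^10 = 1024 states.
Each crossing splits two ways (0=vertical, 1=horizontal). The state's weight is A^(#A-smoothings - #B-smoothings) * d^(loops - 1).
Tabulate the states by total A-exponent and number of loops L (A-exp: L × count):
  A^10: L=5 ×1
  A^8: L=4 ×10
  A^6: L=3 ×38, L=5 ×7
  A^4: L=2 ×67, L=4 ×49, L=6 ×4
  A^2: L=1 ×46, L=3 ×130, L=5 ×33, L=7 ×1
  A^0: L=2 ×131, L=4 ×110, L=6 ×11
  A^-2: L=1 ×25, L=3 ×133, L=5 ×51, L=7 ×1
  A^-4: L=2 ×37, L=4 ×72, L=6 ×11
  A^-6: L=3 ×25, L=5 ×19, L=7 ×1
  A^-8: L=4 ×8, L=6 ×2
  A^-10: L=5 ×1
Each group contributes A^e * Σ count * d^(L-1):
Powers of d = -A^2 - A^-2: d^2 = A^4 + 2 + A^-4; d^3 = -A^6 - 3*A^2 - 3*A^-2 - A^-6; d^4 = A^8 + 4*A^4 + 6 + 4*A^-4 + A^-8; d^5 = -A^10 - 5*A^6 - 10*A^2 - 10*A^-2 - 5*A^-6 - A^-10; d^6 = A^12 + 6*A^8 + 15*A^4 + 20 + 15*A^-4 + 6*A^-8 + A^-12.
  A^10 * (d^4) = A^18 + 4*A^14 + 6*A^10 + 4*A^6 + A^2
  A^8 * (10*d^3) = -10*A^14 - 30*A^10 - 30*A^6 - 10*A^2
  A^6 * (38*d^2 + 7*d^4) = 7*A^14 + 66*A^10 + 118*A^6 + 66*A^2 + 7*A^-2
  A^4 * (67*d + 49*d^3 + 4*d^5) = -4*A^14 - 69*A^10 - 254*A^6 - 254*A^2 - 69*A^-2 - 4*A^-6
  A^2 * (46 + 130*d^2 + 33*d^4 + d^6) = A^14 + 39*A^10 + 277*A^6 + 524*A^2 + 277*A^-2 + 39*A^-6 + A^-10
  A^0 * (131*d + 110*d^3 + 11*d^5) = -11*A^10 - 165*A^6 - 571*A^2 - 571*A^-2 - 165*A^-6 - 11*A^-10
  A^-2 * (25 + 133*d^2 + 51*d^4 + d^6) = A^10 + 57*A^6 + 352*A^2 + 617*A^-2 + 352*A^-6 + 57*A^-10 + A^-14
  A^-4 * (37*d + 72*d^3 + 11*d^5) = -11*A^6 - 127*A^2 - 363*A^-2 - 363*A^-6 - 127*A^-10 - 11*A^-14
  A^-6 * (25*d^2 + 19*d^4 + d^6) = A^6 + 25*A^2 + 116*A^-2 + 184*A^-6 + 116*A^-10 + 25*A^-14 + A^-18
  A^-8 * (8*d^3 + 2*d^5) = -2*A^2 - 18*A^-2 - 44*A^-6 - 44*A^-10 - 18*A^-14 - 2*A^-18
  A^-10 * (d^4) = A^-2 + 4*A^-6 + 6*A^-10 + 4*A^-14 + A^-18
Summing the groups: <K> = A^18 - 2*A^14 + 2*A^10 - 3*A^6 + 4*A^2 - 3*A^-2 + 3*A^-6 - 2*A^-10 + A^-14
Normalise by the writhe: (-A^3)^(-w) = (-A^3)^(2) = A^6, so f(A) = A^6 * <K> = A^24 - 2*A^20 + 2*A^16 - 3*A^12 + 4*A^8 - 3*A^4 + 3 - 2*A^-4 + A^-8.
Substitute A = t^(-1/4), i.e. A^e → t^(-e/4): V(t) = t^2 - 2*t + 3 - 3*t^-1 + 4*t^-2 - 3*t^-3 + 2*t^-4 - 2*t^-5 + t^-6

Answer: t^2 - 2*t + 3 - 3*t^-1 + 4*t^-2 - 3*t^-3 + 2*t^-4 - 2*t^-5 + t^-6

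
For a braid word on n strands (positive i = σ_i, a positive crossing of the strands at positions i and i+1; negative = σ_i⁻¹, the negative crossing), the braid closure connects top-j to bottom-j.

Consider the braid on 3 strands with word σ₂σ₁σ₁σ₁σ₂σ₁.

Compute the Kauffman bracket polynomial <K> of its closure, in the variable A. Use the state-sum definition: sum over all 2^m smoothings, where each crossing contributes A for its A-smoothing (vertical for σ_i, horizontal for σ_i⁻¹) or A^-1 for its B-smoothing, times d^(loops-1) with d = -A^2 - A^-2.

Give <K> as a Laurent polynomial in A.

Braid: s2 s1 s1 s1 s2 s1 on 3 strands, 6 crossings.
Writhe w = (#positive) - (#negative) = 6 - 0 = 6.
State-sum expansion of <K>. There are 2^6 = 64 states.
Each crossing splits two ways (0=vertical, 1=horizontal). The state's weight is A^(#A-smoothings - #B-smoothings) * d^(loops - 1).
Tabulate the states by total A-exponent and number of loops L (A-exp: L × count):
  A^6: L=3 ×1
  A^4: L=2 ×6
  A^2: L=1 ×8, L=3 ×7
  A^0: L=2 ×16, L=4 ×4
  A^-2: L=1 ×3, L=3 ×11, L=5 ×1
  A^-4: L=2 ×3, L=4 ×3
  A^-6: L=3 ×1
Each group contributes A^e * Σ count * d^(L-1):
Powers of d = -A^2 - A^-2: d^2 = A^4 + 2 + A^-4; d^3 = -A^6 - 3*A^2 - 3*A^-2 - A^-6; d^4 = A^8 + 4*A^4 + 6 + 4*A^-4 + A^-8.
  A^6 * (d^2) = A^10 + 2*A^6 + A^2
  A^4 * (6*d) = -6*A^6 - 6*A^2
  A^2 * (8 + 7*d^2) = 7*A^6 + 22*A^2 + 7*A^-2
  A^0 * (16*d + 4*d^3) = -4*A^6 - 28*A^2 - 28*A^-2 - 4*A^-6
  A^-2 * (3 + 11*d^2 + d^4) = A^6 + 15*A^2 + 31*A^-2 + 15*A^-6 + A^-10
  A^-4 * (3*d + 3*d^3) = -3*A^2 - 12*A^-2 - 12*A^-6 - 3*A^-10
  A^-6 * (d^2) = A^-2 + 2*A^-6 + A^-10
Summing the groups: <K> = A^10 + A^2 - A^-2 + A^-6 - A^-10

Answer: A^10 + A^2 - A^-2 + A^-6 - A^-10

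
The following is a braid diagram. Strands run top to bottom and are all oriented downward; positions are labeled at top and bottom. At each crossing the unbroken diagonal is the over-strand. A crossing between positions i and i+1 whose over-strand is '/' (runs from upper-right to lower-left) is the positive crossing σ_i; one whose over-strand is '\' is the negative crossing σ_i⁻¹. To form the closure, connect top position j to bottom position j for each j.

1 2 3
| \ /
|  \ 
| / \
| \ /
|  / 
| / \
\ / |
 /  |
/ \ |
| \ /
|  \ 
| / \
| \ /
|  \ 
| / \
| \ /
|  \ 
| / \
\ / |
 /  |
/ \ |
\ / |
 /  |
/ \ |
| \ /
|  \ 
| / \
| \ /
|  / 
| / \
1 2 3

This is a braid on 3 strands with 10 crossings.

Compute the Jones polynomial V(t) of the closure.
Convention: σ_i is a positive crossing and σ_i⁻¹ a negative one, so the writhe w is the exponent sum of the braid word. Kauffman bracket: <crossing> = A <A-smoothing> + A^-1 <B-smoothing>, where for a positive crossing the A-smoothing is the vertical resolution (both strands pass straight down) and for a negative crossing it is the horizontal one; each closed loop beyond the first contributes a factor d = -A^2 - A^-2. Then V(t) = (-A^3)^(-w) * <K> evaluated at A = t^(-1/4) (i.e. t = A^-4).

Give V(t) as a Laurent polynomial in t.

-t^3 + t^2 - t + 3 - t^-1 + t^-2 - t^-3

Derivation:
Reading the diagram top to bottom ('/'-over between positions i,i+1 = s_i, '\'-over = s_i^-1): braid word = s2^-1 s2 s1 s2^-1 s2^-1 s2^-1 s1 s1 s2^-1 s2.
The presented braid s2^-1 s2 s1 s2^-1 s2^-1 s2^-1 s1 s1 s2^-1 s2 on 3 strands reduces by inverse Markov moves (closure unchanged at each step):
  Deconjugate: the word is γ·β·γ⁻¹ with γ = s2^-1 s2 (prefix) and γ⁻¹ = s2^-1 s2 (suffix); strip both.
Reduced to β = s1 s2^-1 s2^-1 s2^-1 s1 s1 on 3 strands, 6 crossings.
Compute on β:
Braid: s1 s2^-1 s2^-1 s2^-1 s1 s1 on 3 strands, 6 crossings.
Writhe w = (#positive) - (#negative) = 3 - 3 = 0.
Computing the Kauffman bracket via state sum. There are 2^6 = 64 states.
For each crossing: s=0 is the vertical smoothing, s=1 horizontal. Crossing k contributes A^(sign_k * (1 - 2*s_k)); loop factor d = -A^2 - A^-2.
Tabulate the states by total A-exponent and number of loops L (A-exp: L × count):
  A^6: L=4 ×1
  A^4: L=3 ×6
  A^2: L=2 ×12, L=4 ×3
  A^0: L=1 ×9, L=3 ×10, L=5 ×1
  A^-2: L=2 ×12, L=4 ×3
  A^-4: L=3 ×6
  A^-6: L=4 ×1
Each group contributes A^e * Σ count * d^(L-1):
Powers of d = -A^2 - A^-2: d^2 = A^4 + 2 + A^-4; d^3 = -A^6 - 3*A^2 - 3*A^-2 - A^-6; d^4 = A^8 + 4*A^4 + 6 + 4*A^-4 + A^-8.
  A^6 * (d^3) = -A^12 - 3*A^8 - 3*A^4 - 1
  A^4 * (6*d^2) = 6*A^8 + 12*A^4 + 6
  A^2 * (12*d + 3*d^3) = -3*A^8 - 21*A^4 - 21 - 3*A^-4
  A^0 * (9 + 10*d^2 + d^4) = A^8 + 14*A^4 + 35 + 14*A^-4 + A^-8
  A^-2 * (12*d + 3*d^3) = -3*A^4 - 21 - 21*A^-4 - 3*A^-8
  A^-4 * (6*d^2) = 6 + 12*A^-4 + 6*A^-8
  A^-6 * (d^3) = -1 - 3*A^-4 - 3*A^-8 - A^-12
Summing the groups: <K> = -A^12 + A^8 - A^4 + 3 - A^-4 + A^-8 - A^-12
Normalise by the writhe: (-A^3)^(-w) = (-A^3)^(0) = 1, so f(A) = 1 * <K> = -A^12 + A^8 - A^4 + 3 - A^-4 + A^-8 - A^-12.
Substitute A = t^(-1/4), i.e. A^e → t^(-e/4): V(t) = -t^3 + t^2 - t + 3 - t^-1 + t^-2 - t^-3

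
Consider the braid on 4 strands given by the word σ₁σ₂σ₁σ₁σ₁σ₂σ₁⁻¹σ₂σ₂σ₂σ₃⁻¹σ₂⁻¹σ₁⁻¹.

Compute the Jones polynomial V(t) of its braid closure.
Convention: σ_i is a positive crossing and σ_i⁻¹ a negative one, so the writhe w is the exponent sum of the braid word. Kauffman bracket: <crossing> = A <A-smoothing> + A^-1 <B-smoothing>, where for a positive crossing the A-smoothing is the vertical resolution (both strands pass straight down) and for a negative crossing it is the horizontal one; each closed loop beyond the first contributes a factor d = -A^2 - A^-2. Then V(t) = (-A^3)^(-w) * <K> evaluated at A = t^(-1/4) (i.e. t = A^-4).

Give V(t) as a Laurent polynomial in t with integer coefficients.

The presented braid s1 s2 s1 s1 s1 s2 s1^-1 s2 s2 s2 s3^-1 s2^-1 s1^-1 on 4 strands reduces by inverse Markov moves (closure unchanged at each step):
  Deconjugate: the word is γ·β·γ⁻¹ with γ = s1 s2 (prefix) and γ⁻¹ = s2^-1 s1^-1 (suffix); strip both.
  Destabilize: the word has the form β·s3^-1 where s3^-1 occurs only as the final letter (β ∈ B_3); drop it and the last strand → 3 strands.
Reduced to β = s1 s1 s1 s2 s1^-1 s2 s2 s2 on 3 strands, 8 crossings.
Compute on β:
Braid: s1 s1 s1 s2 s1^-1 s2 s2 s2 on 3 strands, 8 crossings.
Writhe w = (#positive) - (#negative) = 7 - 1 = 6.
Enumerate smoothing states for the bracket polynomial. There are 2^8 = 256 states.
For each crossing: s=0 is the vertical smoothing, s=1 horizontal. Crossing k contributes A^(sign_k * (1 - 2*s_k)); loop factor d = -A^2 - A^-2.
Tabulate the states by total A-exponent and number of loops L (A-exp: L × count):
  A^8: L=2 ×1
  A^6: L=1 ×4, L=3 ×4
  A^4: L=2 ×25, L=4 ×3
  A^2: L=1 ×21, L=3 ×34, L=5 ×1
  A^0: L=2 ×48, L=4 ×22
  A^-2: L=3 ×49, L=5 ×7
  A^-4: L=4 ×27, L=6 ×1
  A^-6: L=5 ×8
  A^-8: L=6 ×1
Each group contributes A^e * Σ count * d^(L-1):
Powers of d = -A^2 - A^-2: d^2 = A^4 + 2 + A^-4; d^3 = -A^6 - 3*A^2 - 3*A^-2 - A^-6; d^4 = A^8 + 4*A^4 + 6 + 4*A^-4 + A^-8; d^5 = -A^10 - 5*A^6 - 10*A^2 - 10*A^-2 - 5*A^-6 - A^-10.
  A^8 * (d) = -A^10 - A^6
  A^6 * (4 + 4*d^2) = 4*A^10 + 12*A^6 + 4*A^2
  A^4 * (25*d + 3*d^3) = -3*A^10 - 34*A^6 - 34*A^2 - 3*A^-2
  A^2 * (21 + 34*d^2 + d^4) = A^10 + 38*A^6 + 95*A^2 + 38*A^-2 + A^-6
  A^0 * (48*d + 22*d^3) = -22*A^6 - 114*A^2 - 114*A^-2 - 22*A^-6
  A^-2 * (49*d^2 + 7*d^4) = 7*A^6 + 77*A^2 + 140*A^-2 + 77*A^-6 + 7*A^-10
  A^-4 * (27*d^3 + d^5) = -A^6 - 32*A^2 - 91*A^-2 - 91*A^-6 - 32*A^-10 - A^-14
  A^-6 * (8*d^4) = 8*A^2 + 32*A^-2 + 48*A^-6 + 32*A^-10 + 8*A^-14
  A^-8 * (d^5) = -A^2 - 5*A^-2 - 10*A^-6 - 10*A^-10 - 5*A^-14 - A^-18
Summing the groups: <K> = A^10 - A^6 + 3*A^2 - 3*A^-2 + 3*A^-6 - 3*A^-10 + 2*A^-14 - A^-18
Normalise by the writhe: (-A^3)^(-w) = (-A^3)^(-6) = A^-18, so f(A) = A^-18 * <K> = A^-8 - A^-12 + 3*A^-16 - 3*A^-20 + 3*A^-24 - 3*A^-28 + 2*A^-32 - A^-36.
Substitute A = t^(-1/4), i.e. A^e → t^(-e/4): V(t) = -t^9 + 2*t^8 - 3*t^7 + 3*t^6 - 3*t^5 + 3*t^4 - t^3 + t^2

Answer: -t^9 + 2*t^8 - 3*t^7 + 3*t^6 - 3*t^5 + 3*t^4 - t^3 + t^2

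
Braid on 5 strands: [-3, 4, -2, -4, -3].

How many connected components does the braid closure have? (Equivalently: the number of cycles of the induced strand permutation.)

Track the strand permutation on 5 strands, starting from identity.
  step 1: s3^-1 swaps positions 3,4 -> [1 2 4 3 5]
  step 2: s4 swaps positions 4,5 -> [1 2 4 5 3]
  step 3: s2^-1 swaps positions 2,3 -> [1 4 2 5 3]
  step 4: s4^-1 swaps positions 4,5 -> [1 4 2 3 5]
  step 5: s3^-1 swaps positions 3,4 -> [1 4 3 2 5]
Final permutation (position -> original strand): [1 4 3 2 5]
Closure components = cycle count of this permutation = 4.

Answer: 4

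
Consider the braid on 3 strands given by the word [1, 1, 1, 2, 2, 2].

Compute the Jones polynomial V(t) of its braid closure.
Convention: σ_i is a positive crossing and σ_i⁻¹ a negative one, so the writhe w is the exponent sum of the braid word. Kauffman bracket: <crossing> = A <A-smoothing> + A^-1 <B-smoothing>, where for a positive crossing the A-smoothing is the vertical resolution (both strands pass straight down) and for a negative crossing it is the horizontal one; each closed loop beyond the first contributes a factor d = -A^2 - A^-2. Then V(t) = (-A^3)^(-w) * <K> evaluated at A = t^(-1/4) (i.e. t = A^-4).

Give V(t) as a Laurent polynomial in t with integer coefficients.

t^8 - 2*t^7 + t^6 - 2*t^5 + 2*t^4 + t^2

Derivation:
Braid: s1 s1 s1 s2 s2 s2 on 3 strands, 6 crossings.
Writhe w = (#positive) - (#negative) = 6 - 0 = 6.
State-sum expansion of <K>. There are 2^6 = 64 states.
Each crossing splits two ways (0=vertical, 1=horizontal). The state's weight is A^(#A-smoothings - #B-smoothings) * d^(loops - 1).
Tabulate the states by total A-exponent and number of loops L (A-exp: L × count):
  A^6: L=3 ×1
  A^4: L=2 ×6
  A^2: L=1 ×9, L=3 ×6
  A^0: L=2 ×18, L=4 ×2
  A^-2: L=3 ×15
  A^-4: L=4 ×6
  A^-6: L=5 ×1
Each group contributes A^e * Σ count * d^(L-1):
Powers of d = -A^2 - A^-2: d^2 = A^4 + 2 + A^-4; d^3 = -A^6 - 3*A^2 - 3*A^-2 - A^-6; d^4 = A^8 + 4*A^4 + 6 + 4*A^-4 + A^-8.
  A^6 * (d^2) = A^10 + 2*A^6 + A^2
  A^4 * (6*d) = -6*A^6 - 6*A^2
  A^2 * (9 + 6*d^2) = 6*A^6 + 21*A^2 + 6*A^-2
  A^0 * (18*d + 2*d^3) = -2*A^6 - 24*A^2 - 24*A^-2 - 2*A^-6
  A^-2 * (15*d^2) = 15*A^2 + 30*A^-2 + 15*A^-6
  A^-4 * (6*d^3) = -6*A^2 - 18*A^-2 - 18*A^-6 - 6*A^-10
  A^-6 * (d^4) = A^2 + 4*A^-2 + 6*A^-6 + 4*A^-10 + A^-14
Summing the groups: <K> = A^10 + 2*A^2 - 2*A^-2 + A^-6 - 2*A^-10 + A^-14
Normalise by the writhe: (-A^3)^(-w) = (-A^3)^(-6) = A^-18, so f(A) = A^-18 * <K> = A^-8 + 2*A^-16 - 2*A^-20 + A^-24 - 2*A^-28 + A^-32.
Substitute A = t^(-1/4), i.e. A^e → t^(-e/4): V(t) = t^8 - 2*t^7 + t^6 - 2*t^5 + 2*t^4 + t^2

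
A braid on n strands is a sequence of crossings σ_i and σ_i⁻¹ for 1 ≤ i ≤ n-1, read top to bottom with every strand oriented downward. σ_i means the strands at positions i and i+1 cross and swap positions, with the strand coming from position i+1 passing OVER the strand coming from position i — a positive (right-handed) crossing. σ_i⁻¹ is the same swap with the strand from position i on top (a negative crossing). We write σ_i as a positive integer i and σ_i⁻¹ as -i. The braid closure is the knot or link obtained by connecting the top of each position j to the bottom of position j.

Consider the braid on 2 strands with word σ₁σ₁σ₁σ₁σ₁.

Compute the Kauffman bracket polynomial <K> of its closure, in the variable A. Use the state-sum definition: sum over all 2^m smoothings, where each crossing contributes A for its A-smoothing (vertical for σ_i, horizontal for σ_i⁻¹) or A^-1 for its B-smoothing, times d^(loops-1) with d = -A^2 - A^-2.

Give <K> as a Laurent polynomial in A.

-A^7 - A^-1 + A^-5 - A^-9 + A^-13

Derivation:
Braid: s1 s1 s1 s1 s1 on 2 strands, 5 crossings.
Writhe w = (#positive) - (#negative) = 5 - 0 = 5.
Computing the Kauffman bracket via state sum. There are 2^5 = 32 states.
Each crossing splits two ways (0=vertical, 1=horizontal). The state's weight is A^(#A-smoothings - #B-smoothings) * d^(loops - 1).
  state 00000: A-exp=+5, loops=2, term = A^5 * d^1
  state 00001: A-exp=+3, loops=1, term = A^3 * d^0
  state 00010: A-exp=+3, loops=1, term = A^3 * d^0
  state 00011: A-exp=+1, loops=2, term = A^1 * d^1
  state 00100: A-exp=+3, loops=1, term = A^3 * d^0
  state 00101: A-exp=+1, loops=2, term = A^1 * d^1
  state 00110: A-exp=+1, loops=2, term = A^1 * d^1
  state 00111: A-exp=-1, loops=3, term = A^-1 * d^2
  state 01000: A-exp=+3, loops=1, term = A^3 * d^0
  state 01001: A-exp=+1, loops=2, term = A^1 * d^1
  state 01010: A-exp=+1, loops=2, term = A^1 * d^1
  state 01011: A-exp=-1, loops=3, term = A^-1 * d^2
  state 01100: A-exp=+1, loops=2, term = A^1 * d^1
  state 01101: A-exp=-1, loops=3, term = A^-1 * d^2
  state 01110: A-exp=-1, loops=3, term = A^-1 * d^2
  state 01111: A-exp=-3, loops=4, term = A^-3 * d^3
  state 10000: A-exp=+3, loops=1, term = A^3 * d^0
  state 10001: A-exp=+1, loops=2, term = A^1 * d^1
  state 10010: A-exp=+1, loops=2, term = A^1 * d^1
  state 10011: A-exp=-1, loops=3, term = A^-1 * d^2
  state 10100: A-exp=+1, loops=2, term = A^1 * d^1
  state 10101: A-exp=-1, loops=3, term = A^-1 * d^2
  state 10110: A-exp=-1, loops=3, term = A^-1 * d^2
  state 10111: A-exp=-3, loops=4, term = A^-3 * d^3
  state 11000: A-exp=+1, loops=2, term = A^1 * d^1
  state 11001: A-exp=-1, loops=3, term = A^-1 * d^2
  state 11010: A-exp=-1, loops=3, term = A^-1 * d^2
  state 11011: A-exp=-3, loops=4, term = A^-3 * d^3
  state 11100: A-exp=-1, loops=3, term = A^-1 * d^2
  state 11101: A-exp=-3, loops=4, term = A^-3 * d^3
  state 11110: A-exp=-3, loops=4, term = A^-3 * d^3
  state 11111: A-exp=-5, loops=5, term = A^-5 * d^4
Collect the terms by A-exponent (count of states per loop number):
Powers of d = -A^2 - A^-2: d^2 = A^4 + 2 + A^-4; d^3 = -A^6 - 3*A^2 - 3*A^-2 - A^-6; d^4 = A^8 + 4*A^4 + 6 + 4*A^-4 + A^-8.
  A^5 * (d) = -A^7 - A^3
  A^3 * (5) = 5*A^3
  A^1 * (10*d) = -10*A^3 - 10*A^-1
  A^-1 * (10*d^2) = 10*A^3 + 20*A^-1 + 10*A^-5
  A^-3 * (5*d^3) = -5*A^3 - 15*A^-1 - 15*A^-5 - 5*A^-9
  A^-5 * (d^4) = A^3 + 4*A^-1 + 6*A^-5 + 4*A^-9 + A^-13
Summing the groups: <K> = -A^7 - A^-1 + A^-5 - A^-9 + A^-13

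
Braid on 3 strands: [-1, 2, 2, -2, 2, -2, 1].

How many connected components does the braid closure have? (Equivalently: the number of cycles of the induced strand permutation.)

2

Derivation:
Track the strand permutation on 3 strands, starting from identity.
  step 1: s1^-1 swaps positions 1,2 -> [2 1 3]
  step 2: s2 swaps positions 2,3 -> [2 3 1]
  step 3: s2 swaps positions 2,3 -> [2 1 3]
  step 4: s2^-1 swaps positions 2,3 -> [2 3 1]
  step 5: s2 swaps positions 2,3 -> [2 1 3]
  step 6: s2^-1 swaps positions 2,3 -> [2 3 1]
  step 7: s1 swaps positions 1,2 -> [3 2 1]
Final permutation (position -> original strand): [3 2 1]
Closure components = cycle count of this permutation = 2.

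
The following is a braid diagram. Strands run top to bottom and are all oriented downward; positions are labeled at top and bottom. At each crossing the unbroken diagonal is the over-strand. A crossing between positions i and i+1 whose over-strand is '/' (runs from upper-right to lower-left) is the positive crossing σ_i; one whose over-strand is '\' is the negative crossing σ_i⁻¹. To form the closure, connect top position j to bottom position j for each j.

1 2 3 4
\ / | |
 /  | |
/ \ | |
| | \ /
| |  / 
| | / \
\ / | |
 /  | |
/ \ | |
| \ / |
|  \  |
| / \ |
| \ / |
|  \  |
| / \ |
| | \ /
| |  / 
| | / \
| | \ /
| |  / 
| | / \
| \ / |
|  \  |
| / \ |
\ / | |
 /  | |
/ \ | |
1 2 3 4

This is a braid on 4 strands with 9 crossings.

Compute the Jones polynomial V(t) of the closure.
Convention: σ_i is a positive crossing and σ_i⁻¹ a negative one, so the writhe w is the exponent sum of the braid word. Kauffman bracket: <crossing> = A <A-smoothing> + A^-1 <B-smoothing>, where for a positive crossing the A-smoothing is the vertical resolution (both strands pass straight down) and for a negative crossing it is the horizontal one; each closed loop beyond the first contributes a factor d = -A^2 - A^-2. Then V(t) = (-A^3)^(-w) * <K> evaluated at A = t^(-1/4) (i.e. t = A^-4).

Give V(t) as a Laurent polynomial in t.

t^7 - 3*t^6 + 4*t^5 - 6*t^4 + 7*t^3 - 6*t^2 + 6*t - 3 + 2*t^-1 - t^-2

Derivation:
Reading the diagram top to bottom ('/'-over between positions i,i+1 = s_i, '\'-over = s_i^-1): braid word = s1 s3 s1 s2^-1 s2^-1 s3 s3 s2^-1 s1.
Braid: s1 s3 s1 s2^-1 s2^-1 s3 s3 s2^-1 s1 on 4 strands, 9 crossings.
Writhe w = (#positive) - (#negative) = 6 - 3 = 3.
Enumerate smoothing states for the bracket polynomial. There are 2^9 = 512 states.
Smooth each crossing (0=||, 1=⌣⌢); contribution A^(Σ sign_k(1-2s_k)) * d^(L-1).
Tabulate the states by total A-exponent and number of loops L (A-exp: L × count):
  A^9: L=5 ×1
  A^7: L=4 ×9
  A^5: L=3 ×32, L=5 ×4
  A^3: L=2 ×55, L=4 ×28, L=6 ×1
  A^1: L=1 ×39, L=3 ×77, L=5 ×10
  A^-1: L=2 ×81, L=4 ×44, L=6 ×1
  A^-3: L=3 ×73, L=5 ×11
  A^-5: L=4 ×35, L=6 ×1
  A^-7: L=5 ×9
  A^-9: L=6 ×1
Each group contributes A^e * Σ count * d^(L-1):
Powers of d = -A^2 - A^-2: d^2 = A^4 + 2 + A^-4; d^3 = -A^6 - 3*A^2 - 3*A^-2 - A^-6; d^4 = A^8 + 4*A^4 + 6 + 4*A^-4 + A^-8; d^5 = -A^10 - 5*A^6 - 10*A^2 - 10*A^-2 - 5*A^-6 - A^-10.
  A^9 * (d^4) = A^17 + 4*A^13 + 6*A^9 + 4*A^5 + A
  A^7 * (9*d^3) = -9*A^13 - 27*A^9 - 27*A^5 - 9*A
  A^5 * (32*d^2 + 4*d^4) = 4*A^13 + 48*A^9 + 88*A^5 + 48*A + 4*A^-3
  A^3 * (55*d + 28*d^3 + d^5) = -A^13 - 33*A^9 - 149*A^5 - 149*A - 33*A^-3 - A^-7
  A^1 * (39 + 77*d^2 + 10*d^4) = 10*A^9 + 117*A^5 + 253*A + 117*A^-3 + 10*A^-7
  A^-1 * (81*d + 44*d^3 + d^5) = -A^9 - 49*A^5 - 223*A - 223*A^-3 - 49*A^-7 - A^-11
  A^-3 * (73*d^2 + 11*d^4) = 11*A^5 + 117*A + 212*A^-3 + 117*A^-7 + 11*A^-11
  A^-5 * (35*d^3 + d^5) = -A^5 - 40*A - 115*A^-3 - 115*A^-7 - 40*A^-11 - A^-15
  A^-7 * (9*d^4) = 9*A + 36*A^-3 + 54*A^-7 + 36*A^-11 + 9*A^-15
  A^-9 * (d^5) = -A - 5*A^-3 - 10*A^-7 - 10*A^-11 - 5*A^-15 - A^-19
Summing the groups: <K> = A^17 - 2*A^13 + 3*A^9 - 6*A^5 + 6*A - 7*A^-3 + 6*A^-7 - 4*A^-11 + 3*A^-15 - A^-19
Normalise by the writhe: (-A^3)^(-w) = (-A^3)^(-3) = -A^-9, so f(A) = -A^-9 * <K> = -A^8 + 2*A^4 - 3 + 6*A^-4 - 6*A^-8 + 7*A^-12 - 6*A^-16 + 4*A^-20 - 3*A^-24 + A^-28.
Substitute A = t^(-1/4), i.e. A^e → t^(-e/4): V(t) = t^7 - 3*t^6 + 4*t^5 - 6*t^4 + 7*t^3 - 6*t^2 + 6*t - 3 + 2*t^-1 - t^-2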